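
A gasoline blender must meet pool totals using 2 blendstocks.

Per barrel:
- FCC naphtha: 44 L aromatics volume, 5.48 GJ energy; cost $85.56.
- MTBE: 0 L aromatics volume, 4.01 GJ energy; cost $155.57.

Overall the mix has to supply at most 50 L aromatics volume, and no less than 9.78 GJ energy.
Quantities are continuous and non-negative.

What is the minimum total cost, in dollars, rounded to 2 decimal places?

$235.06

Treat it as an LP. Let x1 = barrels of FCC naphtha, x2 = barrels of MTBE.
Minimize 85.56x1 + 155.57x2 with:
  44x1 ≤ 50   (aromatics volume)
  5.48x1 + 4.01x2 ≥ 9.78   (energy)
  x1, x2 ≥ 0.
Both inputs are positive at the optimum. There the aromatics volume and energy constraints are tight.
Optimal quantities: FCC naphtha = 1.1364 barrels, MTBE = 0.88597 barrels.
Hence cost = 85.56·1.1364 + 155.57·0.88597 = $235.0607.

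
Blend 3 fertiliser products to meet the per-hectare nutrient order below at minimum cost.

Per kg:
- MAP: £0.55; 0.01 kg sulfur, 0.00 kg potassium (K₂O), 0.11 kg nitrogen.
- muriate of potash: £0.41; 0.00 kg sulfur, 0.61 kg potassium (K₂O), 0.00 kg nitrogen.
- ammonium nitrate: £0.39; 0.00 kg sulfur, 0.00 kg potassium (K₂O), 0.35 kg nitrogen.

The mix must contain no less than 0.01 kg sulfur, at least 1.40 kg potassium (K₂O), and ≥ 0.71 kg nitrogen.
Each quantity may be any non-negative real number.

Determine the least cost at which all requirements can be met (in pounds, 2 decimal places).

Treat it as an LP. Let x1 = kg of MAP, x2 = kg of muriate of potash, x3 = kg of ammonium nitrate.
Minimize 0.55x1 + 0.41x2 + 0.39x3 s.t.:
  0.01x1 ≥ 0.01   (sulfur)
  0.61x2 ≥ 1.4   (potassium (K₂O))
  0.11x1 + 0.35x3 ≥ 0.71   (nitrogen)
  x1, x2, x3 ≥ 0.
The optimal mix uses every input. Binding constraints: sulfur, potassium (K₂O), nitrogen.
So MAP = 1 kg, muriate of potash = 2.295 kg, ammonium nitrate = 1.714 kg.
Hence cost = 0.55·1 + 0.41·2.295 + 0.39·1.714 = £2.1594.

£2.16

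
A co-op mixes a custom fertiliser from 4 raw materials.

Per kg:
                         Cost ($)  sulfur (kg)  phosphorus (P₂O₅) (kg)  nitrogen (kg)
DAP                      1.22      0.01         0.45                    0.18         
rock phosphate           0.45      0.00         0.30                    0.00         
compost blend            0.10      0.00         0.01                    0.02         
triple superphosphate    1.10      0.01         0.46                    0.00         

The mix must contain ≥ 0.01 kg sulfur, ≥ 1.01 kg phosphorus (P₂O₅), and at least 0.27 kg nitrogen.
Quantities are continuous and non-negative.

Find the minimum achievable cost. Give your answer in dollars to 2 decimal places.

Treat it as an LP. Let x1 = kg of DAP, x2 = kg of rock phosphate, x3 = kg of compost blend, x4 = kg of triple superphosphate.
min 1.22x1 + 0.45x2 + 0.1x3 + 1.1x4 with:
  0.01x1 + 0.01x4 ≥ 0.01   (sulfur)
  0.45x1 + 0.3x2 + 0.01x3 + 0.46x4 ≥ 1.01   (phosphorus (P₂O₅))
  0.18x1 + 0.02x3 ≥ 0.27   (nitrogen)
  x1, x2, x3, x4 ≥ 0.
At the optimum only DAP, rock phosphate are positive (compost blend, triple superphosphate = 0). The phosphorus (P₂O₅) and nitrogen requirements are met with equality.
That vertex is x1 = 1.5, x2 = 1.117.
Hence cost = 1.22·1.5 + 0.45·1.117 = $2.3327.

$2.33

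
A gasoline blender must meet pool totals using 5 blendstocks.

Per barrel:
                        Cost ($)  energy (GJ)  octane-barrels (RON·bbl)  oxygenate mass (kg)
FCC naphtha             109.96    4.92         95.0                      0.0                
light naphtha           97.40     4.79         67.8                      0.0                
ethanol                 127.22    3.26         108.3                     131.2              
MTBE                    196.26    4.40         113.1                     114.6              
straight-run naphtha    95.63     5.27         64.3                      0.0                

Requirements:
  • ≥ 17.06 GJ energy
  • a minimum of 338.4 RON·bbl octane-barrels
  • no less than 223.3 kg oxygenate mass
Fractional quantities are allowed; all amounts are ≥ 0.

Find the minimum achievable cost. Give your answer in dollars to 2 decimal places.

$433.47

Let x1 = barrels of FCC naphtha, x2 = barrels of light naphtha, x3 = barrels of ethanol, x4 = barrels of MTBE, x5 = barrels of straight-run naphtha.
Minimise 109.96x1 + 97.4x2 + 127.22x3 + 196.26x4 + 95.63x5 subject to:
  4.92x1 + 4.79x2 + 3.26x3 + 4.4x4 + 5.27x5 ≥ 17.06   (energy)
  95x1 + 67.8x2 + 108.3x3 + 113.1x4 + 64.3x5 ≥ 338.4   (octane-barrels)
  131.2x3 + 114.6x4 ≥ 223.3   (oxygenate mass)
  x1, x2, x3, x4, x5 ≥ 0.
The minimum-cost mix takes nothing from light naphtha, MTBE — only FCC naphtha, ethanol, straight-run naphtha. Binding constraints: energy, octane-barrels, oxygenate mass.
Optimal quantities: FCC naphtha = 0.38951 barrels, ethanol = 1.702 barrels, straight-run naphtha = 1.8207 barrels.
Total cost: 109.96·0.38951 + 127.22·1.702 + 95.63·1.8207 = 433.4725.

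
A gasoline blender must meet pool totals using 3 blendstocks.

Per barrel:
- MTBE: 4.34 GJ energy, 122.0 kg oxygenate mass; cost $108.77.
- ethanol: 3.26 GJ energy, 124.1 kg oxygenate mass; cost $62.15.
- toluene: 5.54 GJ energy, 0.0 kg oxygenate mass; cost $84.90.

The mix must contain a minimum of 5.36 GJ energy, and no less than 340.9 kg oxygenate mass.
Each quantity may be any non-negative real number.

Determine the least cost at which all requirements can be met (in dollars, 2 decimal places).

$170.72

Let x1 = barrels of MTBE, x2 = barrels of ethanol, x3 = barrels of toluene.
Minimize 108.77x1 + 62.15x2 + 84.9x3 s.t.:
  4.34x1 + 3.26x2 + 5.54x3 ≥ 5.36   (energy)
  122x1 + 124.1x2 ≥ 340.9   (oxygenate mass)
  x1, x2, x3 ≥ 0.
At the optimum only ethanol is positive (MTBE, toluene = 0). There the oxygenate mass constraint is tight.
So ethanol = 2.74698 barrels.
Cost = 62.15·2.74698 = 170.7248.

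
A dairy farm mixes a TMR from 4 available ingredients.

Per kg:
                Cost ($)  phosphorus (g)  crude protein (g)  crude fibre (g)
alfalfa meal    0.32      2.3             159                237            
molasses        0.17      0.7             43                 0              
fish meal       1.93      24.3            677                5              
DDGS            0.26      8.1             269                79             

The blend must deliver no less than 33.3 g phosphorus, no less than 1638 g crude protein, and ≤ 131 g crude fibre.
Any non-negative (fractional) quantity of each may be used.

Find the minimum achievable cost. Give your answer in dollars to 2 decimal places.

$3.89

Let x1 = kg of alfalfa meal, x2 = kg of molasses, x3 = kg of fish meal, x4 = kg of DDGS.
Minimize 0.32x1 + 0.17x2 + 1.93x3 + 0.26x4 subject to:
  2.3x1 + 0.7x2 + 24.3x3 + 8.1x4 ≥ 33.3   (phosphorus)
  159x1 + 43x2 + 677x3 + 269x4 ≥ 1638   (crude protein)
  237x1 + 5x3 + 79x4 ≤ 131   (crude fibre)
  x1, x2, x3, x4 ≥ 0.
The optimal basis is {fish meal, DDGS}; alfalfa meal, molasses drop out. The crude protein and crude fibre requirements are met with equality.
That vertex is x3 = 1.806, x4 = 1.544.
Cost = 1.93·1.806 + 0.26·1.544 = 3.8870.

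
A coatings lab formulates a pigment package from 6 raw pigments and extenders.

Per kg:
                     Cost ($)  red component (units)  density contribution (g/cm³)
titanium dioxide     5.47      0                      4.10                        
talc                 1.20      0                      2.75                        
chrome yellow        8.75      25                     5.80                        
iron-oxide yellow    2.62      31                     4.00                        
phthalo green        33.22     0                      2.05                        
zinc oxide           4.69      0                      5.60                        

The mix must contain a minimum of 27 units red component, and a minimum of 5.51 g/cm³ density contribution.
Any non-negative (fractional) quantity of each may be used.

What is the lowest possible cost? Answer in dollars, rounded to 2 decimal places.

Let x1 = kg of titanium dioxide, x2 = kg of talc, x3 = kg of chrome yellow, x4 = kg of iron-oxide yellow, x5 = kg of phthalo green, x6 = kg of zinc oxide.
Minimise 5.47x1 + 1.2x2 + 8.75x3 + 2.62x4 + 33.22x5 + 4.69x6 subject to:
  25x3 + 31x4 ≥ 27   (red component)
  4.1x1 + 2.75x2 + 5.8x3 + 4x4 + 2.05x5 + 5.6x6 ≥ 5.51   (density contribution)
  x1, x2, x3, x4, x5, x6 ≥ 0.
The minimum-cost mix takes nothing from titanium dioxide, chrome yellow, phthalo green, zinc oxide — only talc, iron-oxide yellow. There the red component and density contribution constraints are tight.
Solving gives x2 = 0.7368, x4 = 0.871.
Objective = 1.2·0.7368 + 2.62·0.871 = 3.1662.

$3.17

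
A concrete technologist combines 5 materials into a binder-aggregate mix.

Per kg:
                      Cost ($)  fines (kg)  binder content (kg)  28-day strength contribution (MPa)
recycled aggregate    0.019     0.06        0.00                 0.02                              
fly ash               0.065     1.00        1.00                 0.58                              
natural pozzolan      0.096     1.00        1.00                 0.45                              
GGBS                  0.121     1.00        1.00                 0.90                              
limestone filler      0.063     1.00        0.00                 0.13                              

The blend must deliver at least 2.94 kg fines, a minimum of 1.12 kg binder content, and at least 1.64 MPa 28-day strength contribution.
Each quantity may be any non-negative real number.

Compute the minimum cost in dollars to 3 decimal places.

$0.191

Treat it as an LP. Let x1 = kg of recycled aggregate, x2 = kg of fly ash, x3 = kg of natural pozzolan, x4 = kg of GGBS, x5 = kg of limestone filler.
Minimize 0.019x1 + 0.065x2 + 0.096x3 + 0.121x4 + 0.063x5 with:
  0.06x1 + 1x2 + 1x3 + 1x4 + 1x5 ≥ 2.94   (fines)
  1x2 + 1x3 + 1x4 ≥ 1.12   (binder content)
  0.02x1 + 0.58x2 + 0.45x3 + 0.9x4 + 0.13x5 ≥ 1.64   (28-day strength contribution)
  x1, x2, x3, x4, x5 ≥ 0.
The minimum-cost mix takes nothing from recycled aggregate, natural pozzolan, GGBS — only fly ash, limestone filler. The fines and 28-day strength contribution requirements are met with equality.
Solving gives x2 = 2.795, x5 = 0.1449.
Cost = 0.065·2.795 + 0.063·0.1449 = 0.19080.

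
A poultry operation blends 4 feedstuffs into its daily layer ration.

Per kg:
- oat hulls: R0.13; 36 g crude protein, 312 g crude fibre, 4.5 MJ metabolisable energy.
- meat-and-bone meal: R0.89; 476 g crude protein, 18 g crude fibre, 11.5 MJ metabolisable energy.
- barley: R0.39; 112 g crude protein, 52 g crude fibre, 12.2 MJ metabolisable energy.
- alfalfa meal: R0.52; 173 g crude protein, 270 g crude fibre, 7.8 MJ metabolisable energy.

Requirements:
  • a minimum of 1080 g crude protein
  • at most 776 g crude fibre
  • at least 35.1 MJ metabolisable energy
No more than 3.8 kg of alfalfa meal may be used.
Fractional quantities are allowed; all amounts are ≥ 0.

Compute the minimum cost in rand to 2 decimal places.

Set it up as a linear program. Let x1 = kg of oat hulls, x2 = kg of meat-and-bone meal, x3 = kg of barley, x4 = kg of alfalfa meal.
Minimise 0.13x1 + 0.89x2 + 0.39x3 + 0.52x4 s.t.:
  36x1 + 476x2 + 112x3 + 173x4 ≥ 1080   (crude protein)
  312x1 + 18x2 + 52x3 + 270x4 ≤ 776   (crude fibre)
  4.5x1 + 11.5x2 + 12.2x3 + 7.8x4 ≥ 35.1   (metabolisable energy)
  x4 ≤ 3.8
  x1, x2, x3, x4 ≥ 0.
At the optimum only oat hulls, meat-and-bone meal, barley are positive (alfalfa meal = 0). Binding constraints: crude protein, crude fibre, metabolisable energy.
Optimal quantities: oat hulls = 2.359 kg, meat-and-bone meal = 2.08 kg, barley = 0.04657 kg.
Total cost: 0.13·2.359 + 0.89·2.08 + 0.39·0.04657 = 2.1760.

R2.18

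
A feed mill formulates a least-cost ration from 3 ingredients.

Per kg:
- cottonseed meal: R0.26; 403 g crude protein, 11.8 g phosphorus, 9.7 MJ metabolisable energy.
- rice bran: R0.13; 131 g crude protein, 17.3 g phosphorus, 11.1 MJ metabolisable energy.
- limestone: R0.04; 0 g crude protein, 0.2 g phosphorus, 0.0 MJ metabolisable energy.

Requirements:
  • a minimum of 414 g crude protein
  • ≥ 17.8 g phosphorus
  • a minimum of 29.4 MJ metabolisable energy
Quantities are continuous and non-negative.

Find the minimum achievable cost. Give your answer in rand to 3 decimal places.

R0.378

Treat it as an LP. Let x1 = kg of cottonseed meal, x2 = kg of rice bran, x3 = kg of limestone.
min 0.26x1 + 0.13x2 + 0.04x3 with:
  403x1 + 131x2 ≥ 414   (crude protein)
  11.8x1 + 17.3x2 + 0.2x3 ≥ 17.8   (phosphorus)
  9.7x1 + 11.1x2 ≥ 29.4   (metabolisable energy)
  x1, x2, x3 ≥ 0.
The optimal basis is {cottonseed meal, rice bran}; limestone drops out. There the crude protein and metabolisable energy constraints are tight.
Solving gives x1 = 0.2323, x2 = 2.446.
Total cost: 0.26·0.2323 + 0.13·2.446 = 0.37838.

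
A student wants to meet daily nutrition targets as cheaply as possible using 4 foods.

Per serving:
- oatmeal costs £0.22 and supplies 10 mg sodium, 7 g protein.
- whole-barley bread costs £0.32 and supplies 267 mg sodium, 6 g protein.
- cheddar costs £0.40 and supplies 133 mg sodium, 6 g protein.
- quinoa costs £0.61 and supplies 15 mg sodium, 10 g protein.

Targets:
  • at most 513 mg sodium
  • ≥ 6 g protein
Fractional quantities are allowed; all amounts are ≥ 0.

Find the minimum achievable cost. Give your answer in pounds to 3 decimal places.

Treat it as an LP. Let x1 = servings of oatmeal, x2 = servings of whole-barley bread, x3 = servings of cheddar, x4 = servings of quinoa.
min 0.22x1 + 0.32x2 + 0.4x3 + 0.61x4 s.t.:
  10x1 + 267x2 + 133x3 + 15x4 ≤ 513   (sodium)
  7x1 + 6x2 + 6x3 + 10x4 ≥ 6   (protein)
  x1, x2, x3, x4 ≥ 0.
The minimum-cost mix takes nothing from whole-barley bread, cheddar, quinoa — only oatmeal. There the protein constraint is tight.
Optimal quantities: oatmeal = 0.8571 servings.
Total cost: 0.22·0.8571 = 0.18856.

£0.189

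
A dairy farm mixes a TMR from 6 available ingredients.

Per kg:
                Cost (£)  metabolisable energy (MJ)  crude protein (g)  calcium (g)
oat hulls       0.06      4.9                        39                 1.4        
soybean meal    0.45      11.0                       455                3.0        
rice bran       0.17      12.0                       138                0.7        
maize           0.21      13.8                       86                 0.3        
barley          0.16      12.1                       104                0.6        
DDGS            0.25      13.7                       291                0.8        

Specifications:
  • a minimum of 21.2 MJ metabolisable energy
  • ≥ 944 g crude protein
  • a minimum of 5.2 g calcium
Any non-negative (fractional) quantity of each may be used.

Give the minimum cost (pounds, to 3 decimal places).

Treat it as an LP. Let x1 = kg of oat hulls, x2 = kg of soybean meal, x3 = kg of rice bran, x4 = kg of maize, x5 = kg of barley, x6 = kg of DDGS.
min 0.06x1 + 0.45x2 + 0.17x3 + 0.21x4 + 0.16x5 + 0.25x6 with:
  4.9x1 + 11x2 + 12x3 + 13.8x4 + 12.1x5 + 13.7x6 ≥ 21.2   (metabolisable energy)
  39x1 + 455x2 + 138x3 + 86x4 + 104x5 + 291x6 ≥ 944   (crude protein)
  1.4x1 + 3x2 + 0.7x3 + 0.3x4 + 0.6x5 + 0.8x6 ≥ 5.2   (calcium)
  x1, x2, x3, x4, x5, x6 ≥ 0.
At the optimum only oat hulls, DDGS are positive (soybean meal, rice bran, maize, barley = 0). The crude protein and calcium requirements are met with equality.
Optimal quantities: oat hulls = 2.015 kg, DDGS = 2.974 kg.
Objective = 0.06·2.015 + 0.25·2.974 = 0.86440.

£0.864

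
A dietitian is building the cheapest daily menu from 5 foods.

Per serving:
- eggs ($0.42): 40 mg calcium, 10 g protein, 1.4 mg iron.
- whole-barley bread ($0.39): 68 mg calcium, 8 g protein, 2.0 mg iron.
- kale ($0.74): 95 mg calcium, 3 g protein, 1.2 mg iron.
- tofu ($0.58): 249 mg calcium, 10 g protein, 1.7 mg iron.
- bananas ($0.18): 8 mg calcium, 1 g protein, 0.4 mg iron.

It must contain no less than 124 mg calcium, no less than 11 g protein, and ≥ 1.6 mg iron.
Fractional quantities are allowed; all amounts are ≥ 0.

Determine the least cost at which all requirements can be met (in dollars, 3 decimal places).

Set it up as a linear program. Let x1 = servings of eggs, x2 = servings of whole-barley bread, x3 = servings of kale, x4 = servings of tofu, x5 = servings of bananas.
Minimise 0.42x1 + 0.39x2 + 0.74x3 + 0.58x4 + 0.18x5 with:
  40x1 + 68x2 + 95x3 + 249x4 + 8x5 ≥ 124   (calcium)
  10x1 + 8x2 + 3x3 + 10x4 + 1x5 ≥ 11   (protein)
  1.4x1 + 2x2 + 1.2x3 + 1.7x4 + 0.4x5 ≥ 1.6   (iron)
  x1, x2, x3, x4, x5 ≥ 0.
The cheapest feasible vertex uses only eggs, tofu; whole-barley bread, kale, bananas are not used. Binding constraints: calcium and protein.
Solving gives x1 = 0.7172, x4 = 0.3828.
Cost = 0.42·0.7172 + 0.58·0.3828 = 0.52325.

$0.523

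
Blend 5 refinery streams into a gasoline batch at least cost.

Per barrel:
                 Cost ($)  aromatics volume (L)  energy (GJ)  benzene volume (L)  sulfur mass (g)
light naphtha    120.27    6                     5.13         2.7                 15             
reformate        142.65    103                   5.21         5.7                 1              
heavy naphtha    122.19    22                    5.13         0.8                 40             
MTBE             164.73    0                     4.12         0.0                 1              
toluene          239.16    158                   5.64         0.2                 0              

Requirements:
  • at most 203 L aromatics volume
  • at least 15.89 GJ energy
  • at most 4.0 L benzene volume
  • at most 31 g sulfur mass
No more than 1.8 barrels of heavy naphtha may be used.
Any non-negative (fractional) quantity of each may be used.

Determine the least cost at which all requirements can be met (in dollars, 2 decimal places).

$498.36

Let x1 = barrels of light naphtha, x2 = barrels of reformate, x3 = barrels of heavy naphtha, x4 = barrels of MTBE, x5 = barrels of toluene.
Minimize 120.27x1 + 142.65x2 + 122.19x3 + 164.73x4 + 239.16x5 s.t.:
  6x1 + 103x2 + 22x3 + 158x5 ≤ 203   (aromatics volume)
  5.13x1 + 5.21x2 + 5.13x3 + 4.12x4 + 5.64x5 ≥ 15.89   (energy)
  2.7x1 + 5.7x2 + 0.8x3 + 0.2x5 ≤ 4   (benzene volume)
  15x1 + 1x2 + 40x3 + 1x4 ≤ 31   (sulfur mass)
  x3 ≤ 1.8
  x1, x2, x3, x4, x5 ≥ 0.
At the optimum only light naphtha, heavy naphtha, MTBE are positive (reformate, toluene = 0). Binding constraints: energy, benzene volume, sulfur mass.
So light naphtha = 1.42368 barrels, heavy naphtha = 0.195091 barrels, MTBE = 1.84119 barrels.
Cost = 120.27·1.42368 + 122.19·0.195091 + 164.73·1.84119 = 498.3634.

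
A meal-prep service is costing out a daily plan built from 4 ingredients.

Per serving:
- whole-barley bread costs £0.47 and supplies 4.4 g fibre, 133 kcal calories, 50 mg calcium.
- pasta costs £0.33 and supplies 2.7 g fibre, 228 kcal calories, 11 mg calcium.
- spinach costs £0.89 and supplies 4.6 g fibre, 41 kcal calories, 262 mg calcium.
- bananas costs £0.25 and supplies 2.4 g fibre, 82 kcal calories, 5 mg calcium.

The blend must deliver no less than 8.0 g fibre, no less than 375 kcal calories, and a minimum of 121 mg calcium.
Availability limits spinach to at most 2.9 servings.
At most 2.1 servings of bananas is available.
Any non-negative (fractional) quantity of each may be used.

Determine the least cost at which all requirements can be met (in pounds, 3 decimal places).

£0.997

Let x1 = servings of whole-barley bread, x2 = servings of pasta, x3 = servings of spinach, x4 = servings of bananas.
min 0.47x1 + 0.33x2 + 0.89x3 + 0.25x4 s.t.:
  4.4x1 + 2.7x2 + 4.6x3 + 2.4x4 ≥ 8   (fibre)
  133x1 + 228x2 + 41x3 + 82x4 ≥ 375   (calories)
  50x1 + 11x2 + 262x3 + 5x4 ≥ 121   (calcium)
  x3 ≤ 2.9
  x4 ≤ 2.1
  x1, x2, x3, x4 ≥ 0.
The minimum-cost mix takes nothing from bananas — only whole-barley bread, pasta, spinach. There the fibre, calories, calcium constraints are tight.
So whole-barley bread = 0.90422 servings, pasta = 1.0734 servings, spinach = 0.24421 servings.
Total cost: 0.47·0.90422 + 0.33·1.0734 + 0.89·0.24421 = 0.99655.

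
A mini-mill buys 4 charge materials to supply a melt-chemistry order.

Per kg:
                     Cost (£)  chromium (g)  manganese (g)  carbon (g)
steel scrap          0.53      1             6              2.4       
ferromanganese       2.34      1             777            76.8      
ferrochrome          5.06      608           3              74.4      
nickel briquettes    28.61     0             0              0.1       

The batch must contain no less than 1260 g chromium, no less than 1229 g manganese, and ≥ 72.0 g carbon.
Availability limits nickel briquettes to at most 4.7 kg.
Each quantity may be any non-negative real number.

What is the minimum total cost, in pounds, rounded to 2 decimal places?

£14.16

Let x1 = kg of steel scrap, x2 = kg of ferromanganese, x3 = kg of ferrochrome, x4 = kg of nickel briquettes.
Minimize 0.53x1 + 2.34x2 + 5.06x3 + 28.61x4 subject to:
  1x1 + 1x2 + 608x3 ≥ 1260   (chromium)
  6x1 + 777x2 + 3x3 ≥ 1229   (manganese)
  2.4x1 + 76.8x2 + 74.4x3 + 0.1x4 ≥ 72   (carbon)
  x4 ≤ 4.7
  x1, x2, x3, x4 ≥ 0.
The minimum-cost mix takes nothing from steel scrap, nickel briquettes — only ferromanganese, ferrochrome. There the chromium and manganese constraints are tight.
That vertex is x2 = 1.574, x3 = 2.07.
Hence cost = 2.34·1.574 + 5.06·2.07 = £14.1574.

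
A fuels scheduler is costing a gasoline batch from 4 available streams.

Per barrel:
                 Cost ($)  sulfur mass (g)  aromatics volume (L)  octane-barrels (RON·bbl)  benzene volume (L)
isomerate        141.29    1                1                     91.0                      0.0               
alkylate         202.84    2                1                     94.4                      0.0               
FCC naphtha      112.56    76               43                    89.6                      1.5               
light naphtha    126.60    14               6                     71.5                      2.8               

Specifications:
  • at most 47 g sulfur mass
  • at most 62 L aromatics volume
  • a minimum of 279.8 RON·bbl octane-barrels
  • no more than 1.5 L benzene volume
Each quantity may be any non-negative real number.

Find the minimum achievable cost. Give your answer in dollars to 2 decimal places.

Let x1 = barrels of isomerate, x2 = barrels of alkylate, x3 = barrels of FCC naphtha, x4 = barrels of light naphtha.
min 141.29x1 + 202.84x2 + 112.56x3 + 126.6x4 s.t.:
  1x1 + 2x2 + 76x3 + 14x4 ≤ 47   (sulfur mass)
  1x1 + 1x2 + 43x3 + 6x4 ≤ 62   (aromatics volume)
  91x1 + 94.4x2 + 89.6x3 + 71.5x4 ≥ 279.8   (octane-barrels)
  1.5x3 + 2.8x4 ≤ 1.5   (benzene volume)
  x1, x2, x3, x4 ≥ 0.
At the optimum only isomerate, FCC naphtha are positive (alkylate, light naphtha = 0). There the sulfur mass and octane-barrels constraints are tight.
Solving gives x1 = 2.4982, x3 = 0.58555.
Cost = 141.29·2.4982 + 112.56·0.58555 = 418.8802.

$418.88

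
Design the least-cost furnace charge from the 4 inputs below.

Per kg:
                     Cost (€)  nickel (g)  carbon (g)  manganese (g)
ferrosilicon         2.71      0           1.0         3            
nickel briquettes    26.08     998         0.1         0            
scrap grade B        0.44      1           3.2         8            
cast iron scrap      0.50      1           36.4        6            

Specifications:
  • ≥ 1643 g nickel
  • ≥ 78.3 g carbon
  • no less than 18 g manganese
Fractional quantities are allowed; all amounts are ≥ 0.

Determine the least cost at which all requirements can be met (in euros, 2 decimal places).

This is a linear program. Let x1 = kg of ferrosilicon, x2 = kg of nickel briquettes, x3 = kg of scrap grade B, x4 = kg of cast iron scrap.
min 2.71x1 + 26.08x2 + 0.44x3 + 0.5x4 with:
  998x2 + 1x3 + 1x4 ≥ 1643   (nickel)
  1x1 + 0.1x2 + 3.2x3 + 36.4x4 ≥ 78.3   (carbon)
  3x1 + 8x3 + 6x4 ≥ 18   (manganese)
  x1, x2, x3, x4 ≥ 0.
The minimum-cost mix takes nothing from ferrosilicon — only nickel briquettes, scrap grade B, cast iron scrap. Binding constraints: nickel, carbon, manganese.
Solving gives x2 = 1.6435, x3 = 0.68524, x4 = 2.0863.
Total cost: 26.08·1.6435 + 0.44·0.68524 + 0.5·2.0863 = 44.2071.

€44.21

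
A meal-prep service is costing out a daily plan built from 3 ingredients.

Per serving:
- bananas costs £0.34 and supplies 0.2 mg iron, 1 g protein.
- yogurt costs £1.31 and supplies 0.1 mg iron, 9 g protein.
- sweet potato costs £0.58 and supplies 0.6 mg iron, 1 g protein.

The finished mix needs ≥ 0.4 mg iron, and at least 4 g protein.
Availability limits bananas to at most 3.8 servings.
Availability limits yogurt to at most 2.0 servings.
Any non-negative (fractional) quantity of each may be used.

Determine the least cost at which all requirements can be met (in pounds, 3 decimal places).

£0.845

This is a linear program. Let x1 = servings of bananas, x2 = servings of yogurt, x3 = servings of sweet potato.
Minimise 0.34x1 + 1.31x2 + 0.58x3 with:
  0.2x1 + 0.1x2 + 0.6x3 ≥ 0.4   (iron)
  1x1 + 9x2 + 1x3 ≥ 4   (protein)
  x1 ≤ 3.8
  x2 ≤ 2
  x1, x2, x3 ≥ 0.
The optimal basis is {yogurt, sweet potato}; bananas drops out. There the iron and protein constraints are tight.
Optimal quantities: yogurt = 0.3774 servings, sweet potato = 0.6038 servings.
Objective = 1.31·0.3774 + 0.58·0.6038 = 0.84460.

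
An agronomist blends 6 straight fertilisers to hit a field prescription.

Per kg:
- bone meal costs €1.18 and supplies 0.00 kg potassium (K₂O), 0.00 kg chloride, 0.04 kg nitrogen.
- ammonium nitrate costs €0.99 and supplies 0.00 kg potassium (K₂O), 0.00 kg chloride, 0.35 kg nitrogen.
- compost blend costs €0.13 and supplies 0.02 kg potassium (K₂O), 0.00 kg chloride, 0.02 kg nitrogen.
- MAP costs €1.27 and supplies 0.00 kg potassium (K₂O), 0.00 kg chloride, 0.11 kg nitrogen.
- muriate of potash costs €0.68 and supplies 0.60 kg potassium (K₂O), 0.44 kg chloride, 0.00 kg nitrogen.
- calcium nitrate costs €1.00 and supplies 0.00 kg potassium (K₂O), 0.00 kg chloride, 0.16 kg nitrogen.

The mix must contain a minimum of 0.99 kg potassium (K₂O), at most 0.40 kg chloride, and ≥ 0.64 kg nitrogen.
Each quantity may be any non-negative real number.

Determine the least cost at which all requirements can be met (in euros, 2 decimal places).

€4.06

This is a linear program. Let x1 = kg of bone meal, x2 = kg of ammonium nitrate, x3 = kg of compost blend, x4 = kg of MAP, x5 = kg of muriate of potash, x6 = kg of calcium nitrate.
Minimise 1.18x1 + 0.99x2 + 0.13x3 + 1.27x4 + 0.68x5 + 1x6 s.t.:
  0.02x3 + 0.6x5 ≥ 0.99   (potassium (K₂O))
  0.44x5 ≤ 0.4   (chloride)
  0.04x1 + 0.35x2 + 0.02x3 + 0.11x4 + 0.16x6 ≥ 0.64   (nitrogen)
  x1, x2, x3, x4, x5, x6 ≥ 0.
The cheapest feasible vertex uses only ammonium nitrate, compost blend, muriate of potash; bone meal, MAP, calcium nitrate are not used. There the potassium (K₂O), chloride, nitrogen constraints are tight.
So ammonium nitrate = 0.5584 kg, compost blend = 22.23 kg, muriate of potash = 0.9091 kg.
Objective = 0.99·0.5584 + 0.13·22.23 + 0.68·0.9091 = 4.0609.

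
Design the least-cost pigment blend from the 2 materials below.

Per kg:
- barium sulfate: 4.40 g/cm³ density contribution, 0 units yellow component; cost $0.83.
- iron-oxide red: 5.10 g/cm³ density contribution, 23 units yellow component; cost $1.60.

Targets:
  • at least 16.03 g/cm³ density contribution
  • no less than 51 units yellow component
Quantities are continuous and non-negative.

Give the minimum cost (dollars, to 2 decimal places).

$4.44

Set it up as a linear program. Let x1 = kg of barium sulfate, x2 = kg of iron-oxide red.
Minimize 0.83x1 + 1.6x2 subject to:
  4.4x1 + 5.1x2 ≥ 16.03   (density contribution)
  23x2 ≥ 51   (yellow component)
  x1, x2 ≥ 0.
Both inputs are positive at the optimum. There the density contribution and yellow component constraints are tight.
That vertex is x1 = 1.073, x2 = 2.217.
Objective = 0.83·1.073 + 1.6·2.217 = 4.4378.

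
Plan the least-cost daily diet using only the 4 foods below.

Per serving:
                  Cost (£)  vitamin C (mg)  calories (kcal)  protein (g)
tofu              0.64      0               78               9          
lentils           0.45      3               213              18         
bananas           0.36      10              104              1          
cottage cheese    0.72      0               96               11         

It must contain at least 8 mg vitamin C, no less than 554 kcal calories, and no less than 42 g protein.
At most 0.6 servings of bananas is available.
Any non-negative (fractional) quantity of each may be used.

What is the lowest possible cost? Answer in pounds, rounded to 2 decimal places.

£1.17

Treat it as an LP. Let x1 = servings of tofu, x2 = servings of lentils, x3 = servings of bananas, x4 = servings of cottage cheese.
Minimise 0.64x1 + 0.45x2 + 0.36x3 + 0.72x4 s.t.:
  3x2 + 10x3 ≥ 8   (vitamin C)
  78x1 + 213x2 + 104x3 + 96x4 ≥ 554   (calories)
  9x1 + 18x2 + 1x3 + 11x4 ≥ 42   (protein)
  x3 ≤ 0.6
  x1, x2, x3, x4 ≥ 0.
The optimal basis is {lentils, bananas}; tofu, cottage cheese drop out. There the vitamin C and calories constraints are tight.
So lentils = 2.59 servings, bananas = 0.0231 servings.
Cost = 0.45·2.59 + 0.36·0.0231 = 1.1738.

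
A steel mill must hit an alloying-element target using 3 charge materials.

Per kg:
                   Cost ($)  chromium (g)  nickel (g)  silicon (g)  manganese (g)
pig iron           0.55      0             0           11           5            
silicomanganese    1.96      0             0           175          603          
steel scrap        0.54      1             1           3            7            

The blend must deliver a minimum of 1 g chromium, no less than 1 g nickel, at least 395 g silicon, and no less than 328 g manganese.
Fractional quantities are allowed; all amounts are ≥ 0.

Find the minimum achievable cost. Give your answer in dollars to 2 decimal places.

Let x1 = kg of pig iron, x2 = kg of silicomanganese, x3 = kg of steel scrap.
Minimise 0.55x1 + 1.96x2 + 0.54x3 subject to:
  1x3 ≥ 1   (chromium)
  1x3 ≥ 1   (nickel)
  11x1 + 175x2 + 3x3 ≥ 395   (silicon)
  5x1 + 603x2 + 7x3 ≥ 328   (manganese)
  x1, x2, x3 ≥ 0.
At the optimum only silicomanganese, steel scrap are positive (pig iron = 0). There the chromium, nickel, silicon constraints are tight.
That vertex is x2 = 2.24, x3 = 1.
Objective = 1.96·2.24 + 0.54·1 = 4.9304.

$4.93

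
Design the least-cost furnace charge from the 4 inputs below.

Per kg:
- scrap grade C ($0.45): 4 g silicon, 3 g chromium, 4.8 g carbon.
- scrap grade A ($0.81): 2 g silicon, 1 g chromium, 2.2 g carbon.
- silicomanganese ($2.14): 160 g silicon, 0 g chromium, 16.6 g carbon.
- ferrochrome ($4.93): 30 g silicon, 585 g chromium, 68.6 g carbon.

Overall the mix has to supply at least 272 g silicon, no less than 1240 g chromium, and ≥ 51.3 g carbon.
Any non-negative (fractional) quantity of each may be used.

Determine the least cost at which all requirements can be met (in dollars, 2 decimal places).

$13.24

Set it up as a linear program. Let x1 = kg of scrap grade C, x2 = kg of scrap grade A, x3 = kg of silicomanganese, x4 = kg of ferrochrome.
Minimize 0.45x1 + 0.81x2 + 2.14x3 + 4.93x4 with:
  4x1 + 2x2 + 160x3 + 30x4 ≥ 272   (silicon)
  3x1 + 1x2 + 585x4 ≥ 1240   (chromium)
  4.8x1 + 2.2x2 + 16.6x3 + 68.6x4 ≥ 51.3   (carbon)
  x1, x2, x3, x4 ≥ 0.
The cheapest feasible vertex uses only silicomanganese, ferrochrome; scrap grade C, scrap grade A are not used. There the silicon and chromium constraints are tight.
Solving gives x3 = 1.303, x4 = 2.12.
Cost = 2.14·1.303 + 4.93·2.12 = 13.2400.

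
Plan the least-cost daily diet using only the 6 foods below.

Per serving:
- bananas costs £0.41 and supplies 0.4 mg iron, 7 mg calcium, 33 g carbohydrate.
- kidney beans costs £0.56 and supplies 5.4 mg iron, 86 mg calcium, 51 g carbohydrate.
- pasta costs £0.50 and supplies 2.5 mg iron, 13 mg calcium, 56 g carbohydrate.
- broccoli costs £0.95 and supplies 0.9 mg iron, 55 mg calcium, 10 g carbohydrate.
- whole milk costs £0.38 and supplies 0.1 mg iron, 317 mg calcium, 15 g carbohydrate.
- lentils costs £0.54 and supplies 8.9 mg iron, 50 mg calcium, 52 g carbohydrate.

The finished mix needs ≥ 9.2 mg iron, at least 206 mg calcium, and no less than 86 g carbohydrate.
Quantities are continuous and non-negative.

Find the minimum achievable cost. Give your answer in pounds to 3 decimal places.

This is a linear program. Let x1 = servings of bananas, x2 = servings of kidney beans, x3 = servings of pasta, x4 = servings of broccoli, x5 = servings of whole milk, x6 = servings of lentils.
Minimize 0.41x1 + 0.56x2 + 0.5x3 + 0.95x4 + 0.38x5 + 0.54x6 with:
  0.4x1 + 5.4x2 + 2.5x3 + 0.9x4 + 0.1x5 + 8.9x6 ≥ 9.2   (iron)
  7x1 + 86x2 + 13x3 + 55x4 + 317x5 + 50x6 ≥ 206   (calcium)
  33x1 + 51x2 + 56x3 + 10x4 + 15x5 + 52x6 ≥ 86   (carbohydrate)
  x1, x2, x3, x4, x5, x6 ≥ 0.
The optimal basis is {pasta, whole milk, lentils}; bananas, kidney beans, broccoli drop out. Binding constraints: iron, calcium, carbohydrate.
Solving gives x3 = 0.6085, x5 = 0.4897, x6 = 0.8573.
Objective = 0.5·0.6085 + 0.38·0.4897 + 0.54·0.8573 = 0.95328.

£0.953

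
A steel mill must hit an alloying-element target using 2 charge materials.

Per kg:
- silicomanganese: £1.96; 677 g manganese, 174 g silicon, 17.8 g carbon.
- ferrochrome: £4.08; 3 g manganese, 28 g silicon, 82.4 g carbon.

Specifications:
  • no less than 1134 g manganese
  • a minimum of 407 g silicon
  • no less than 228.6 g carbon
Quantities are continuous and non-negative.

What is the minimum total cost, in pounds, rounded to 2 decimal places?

Let x1 = kg of silicomanganese, x2 = kg of ferrochrome.
min 1.96x1 + 4.08x2 with:
  677x1 + 3x2 ≥ 1134   (manganese)
  174x1 + 28x2 ≥ 407   (silicon)
  17.8x1 + 82.4x2 ≥ 228.6   (carbon)
  x1, x2 ≥ 0.
Both inputs are positive at the optimum. There the silicon and carbon constraints are tight.
That vertex is x1 = 1.9608, x2 = 2.3507.
Objective = 1.96·1.9608 + 4.08·2.3507 = 13.4340.

£13.43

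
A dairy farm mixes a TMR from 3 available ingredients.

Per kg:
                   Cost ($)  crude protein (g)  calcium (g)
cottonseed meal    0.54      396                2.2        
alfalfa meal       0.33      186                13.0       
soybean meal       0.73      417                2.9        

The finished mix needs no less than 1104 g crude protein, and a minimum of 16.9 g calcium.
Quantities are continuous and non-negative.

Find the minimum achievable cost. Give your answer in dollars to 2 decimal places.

This is a linear program. Let x1 = kg of cottonseed meal, x2 = kg of alfalfa meal, x3 = kg of soybean meal.
min 0.54x1 + 0.33x2 + 0.73x3 with:
  396x1 + 186x2 + 417x3 ≥ 1104   (crude protein)
  2.2x1 + 13x2 + 2.9x3 ≥ 16.9   (calcium)
  x1, x2, x3 ≥ 0.
The minimum-cost mix takes nothing from soybean meal — only cottonseed meal, alfalfa meal. The crude protein and calcium requirements are met with equality.
Solving gives x1 = 2.365, x2 = 0.8997.
Hence cost = 0.54·2.365 + 0.33·0.8997 = $1.5740.

$1.57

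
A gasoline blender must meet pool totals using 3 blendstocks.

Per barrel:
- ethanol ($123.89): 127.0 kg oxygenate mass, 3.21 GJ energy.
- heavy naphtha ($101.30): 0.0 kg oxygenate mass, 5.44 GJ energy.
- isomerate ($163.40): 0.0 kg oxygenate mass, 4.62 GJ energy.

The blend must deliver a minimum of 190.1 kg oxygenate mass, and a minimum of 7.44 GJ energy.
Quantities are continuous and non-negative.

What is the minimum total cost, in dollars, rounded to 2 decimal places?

$234.51

Treat it as an LP. Let x1 = barrels of ethanol, x2 = barrels of heavy naphtha, x3 = barrels of isomerate.
Minimize 123.89x1 + 101.3x2 + 163.4x3 subject to:
  127x1 ≥ 190.1   (oxygenate mass)
  3.21x1 + 5.44x2 + 4.62x3 ≥ 7.44   (energy)
  x1, x2, x3 ≥ 0.
The minimum-cost mix takes nothing from isomerate — only ethanol, heavy naphtha. The oxygenate mass and energy requirements are met with equality.
That vertex is x1 = 1.49685, x2 = 0.484395.
Objective = 123.89·1.49685 + 101.3·0.484395 = 234.5140.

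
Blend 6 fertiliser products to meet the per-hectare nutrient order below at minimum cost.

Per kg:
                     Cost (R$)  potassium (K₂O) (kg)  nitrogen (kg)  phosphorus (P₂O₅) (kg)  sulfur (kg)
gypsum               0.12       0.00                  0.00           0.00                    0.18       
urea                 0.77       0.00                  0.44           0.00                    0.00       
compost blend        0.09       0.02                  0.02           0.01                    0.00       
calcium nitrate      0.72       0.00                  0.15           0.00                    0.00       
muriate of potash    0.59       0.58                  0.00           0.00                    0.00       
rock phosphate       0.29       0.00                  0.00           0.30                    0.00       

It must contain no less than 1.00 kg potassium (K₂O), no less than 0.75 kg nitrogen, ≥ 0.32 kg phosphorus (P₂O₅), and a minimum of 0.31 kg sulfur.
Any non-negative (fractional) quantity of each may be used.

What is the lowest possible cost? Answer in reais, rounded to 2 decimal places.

Treat it as an LP. Let x1 = kg of gypsum, x2 = kg of urea, x3 = kg of compost blend, x4 = kg of calcium nitrate, x5 = kg of muriate of potash, x6 = kg of rock phosphate.
Minimize 0.12x1 + 0.77x2 + 0.09x3 + 0.72x4 + 0.59x5 + 0.29x6 s.t.:
  0.02x3 + 0.58x5 ≥ 1   (potassium (K₂O))
  0.44x2 + 0.02x3 + 0.15x4 ≥ 0.75   (nitrogen)
  0.01x3 + 0.3x6 ≥ 0.32   (phosphorus (P₂O₅))
  0.18x1 ≥ 0.31   (sulfur)
  x1, x2, x3, x4, x5, x6 ≥ 0.
At the optimum only gypsum, urea, muriate of potash, rock phosphate are positive (compost blend, calcium nitrate = 0). Binding constraints: potassium (K₂O), nitrogen, phosphorus (P₂O₅), sulfur.
Optimal quantities: gypsum = 1.722 kg, urea = 1.705 kg, muriate of potash = 1.724 kg, rock phosphate = 1.067 kg.
Hence cost = 0.12·1.722 + 0.77·1.705 + 0.59·1.724 + 0.29·1.067 = R$2.8461.

R$2.85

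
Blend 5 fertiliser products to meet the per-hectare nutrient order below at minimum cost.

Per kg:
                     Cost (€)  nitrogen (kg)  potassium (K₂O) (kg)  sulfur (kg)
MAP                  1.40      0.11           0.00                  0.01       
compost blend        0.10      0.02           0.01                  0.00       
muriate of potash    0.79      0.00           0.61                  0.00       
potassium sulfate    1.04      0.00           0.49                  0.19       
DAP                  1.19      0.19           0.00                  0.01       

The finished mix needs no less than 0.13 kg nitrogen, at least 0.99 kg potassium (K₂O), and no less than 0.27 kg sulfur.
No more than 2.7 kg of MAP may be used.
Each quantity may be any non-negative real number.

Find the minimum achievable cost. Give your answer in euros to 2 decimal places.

Treat it as an LP. Let x1 = kg of MAP, x2 = kg of compost blend, x3 = kg of muriate of potash, x4 = kg of potassium sulfate, x5 = kg of DAP.
Minimize 1.4x1 + 0.1x2 + 0.79x3 + 1.04x4 + 1.19x5 subject to:
  0.11x1 + 0.02x2 + 0.19x5 ≥ 0.13   (nitrogen)
  0.01x2 + 0.61x3 + 0.49x4 ≥ 0.99   (potassium (K₂O))
  0.01x1 + 0.19x4 + 0.01x5 ≥ 0.27   (sulfur)
  x1 ≤ 2.7
  x1, x2, x3, x4, x5 ≥ 0.
The minimum-cost mix takes nothing from MAP, DAP — only compost blend, muriate of potash, potassium sulfate. Binding constraints: nitrogen, potassium (K₂O), sulfur.
Solving gives x2 = 6.5, x3 = 0.3749, x4 = 1.421.
Objective = 0.1·6.5 + 0.79·0.3749 + 1.04·1.421 = 2.4240.

€2.42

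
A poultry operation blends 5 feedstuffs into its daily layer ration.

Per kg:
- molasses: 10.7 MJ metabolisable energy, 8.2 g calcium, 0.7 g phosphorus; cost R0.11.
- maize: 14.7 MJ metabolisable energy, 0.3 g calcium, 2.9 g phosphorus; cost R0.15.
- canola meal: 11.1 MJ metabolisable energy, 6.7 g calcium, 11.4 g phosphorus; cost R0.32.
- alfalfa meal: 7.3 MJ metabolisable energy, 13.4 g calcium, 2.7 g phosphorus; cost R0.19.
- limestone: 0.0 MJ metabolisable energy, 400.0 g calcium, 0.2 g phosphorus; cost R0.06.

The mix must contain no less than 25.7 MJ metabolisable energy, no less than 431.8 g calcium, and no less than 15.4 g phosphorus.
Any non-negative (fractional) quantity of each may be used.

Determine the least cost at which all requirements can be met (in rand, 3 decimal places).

This is a linear program. Let x1 = kg of molasses, x2 = kg of maize, x3 = kg of canola meal, x4 = kg of alfalfa meal, x5 = kg of limestone.
min 0.11x1 + 0.15x2 + 0.32x3 + 0.19x4 + 0.06x5 s.t.:
  10.7x1 + 14.7x2 + 11.1x3 + 7.3x4 ≥ 25.7   (metabolisable energy)
  8.2x1 + 0.3x2 + 6.7x3 + 13.4x4 + 400x5 ≥ 431.8   (calcium)
  0.7x1 + 2.9x2 + 11.4x3 + 2.7x4 + 0.2x5 ≥ 15.4   (phosphorus)
  x1, x2, x3, x4, x5 ≥ 0.
The minimum-cost mix takes nothing from molasses, alfalfa meal — only maize, canola meal, limestone. The metabolisable energy, calcium, phosphorus requirements are met with equality.
Optimal quantities: maize = 0.9188 kg, canola meal = 1.099 kg, limestone = 1.06 kg.
Total cost: 0.15·0.9188 + 0.32·1.099 + 0.06·1.06 = 0.55310.

R0.553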